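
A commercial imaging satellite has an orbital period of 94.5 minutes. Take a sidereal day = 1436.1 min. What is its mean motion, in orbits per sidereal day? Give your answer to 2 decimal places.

T = 94.5 min = 5670.0 s.
Orbits per sidereal day = 86166 / 5670.0 = 15.197.

15.20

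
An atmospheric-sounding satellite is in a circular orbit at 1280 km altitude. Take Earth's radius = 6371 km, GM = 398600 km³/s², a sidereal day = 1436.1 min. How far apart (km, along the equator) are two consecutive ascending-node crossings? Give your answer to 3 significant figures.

3090 km

Semi-major axis a = 6371 + 1280 = 7651 km. Period T = 2π√(a³/μ) = 2π√(7651³/398600) = 6660.2 s = 111.00 min.
During one orbit Earth rotates (6660.2 / 86166) × 360° = 27.83°.
At the equator that is 27.83° × (2π·6371/360) km/° = 27.83 × 111.2 = 3094 km.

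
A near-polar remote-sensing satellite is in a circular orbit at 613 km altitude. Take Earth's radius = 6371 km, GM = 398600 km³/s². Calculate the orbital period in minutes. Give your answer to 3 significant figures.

Semi-major axis a = 6371 + 613 = 6984 km. Period T = 2π√(a³/μ) = 2π√(6984³/398600) = 5808.5 s = 96.81 min.

96.8 min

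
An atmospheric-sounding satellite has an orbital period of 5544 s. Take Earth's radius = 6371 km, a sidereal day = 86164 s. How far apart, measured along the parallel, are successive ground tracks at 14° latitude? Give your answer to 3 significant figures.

Node shift per orbit = (5544.0/86164) × 360° = 23.16°.
Equatorial spacing = 23.16 × 111.2 km/° = 2576 km.
At 14° latitude, spacing = 2576 × cos(14°) = 2499 km.

2500 km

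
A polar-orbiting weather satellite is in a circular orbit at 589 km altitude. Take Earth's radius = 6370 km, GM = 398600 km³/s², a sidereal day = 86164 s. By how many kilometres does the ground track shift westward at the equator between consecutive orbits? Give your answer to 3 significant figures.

Semi-major axis a = 6370 + 589 = 6959 km. Period T = 2π√(a³/μ) = 2π√(6959³/398600) = 5777.4 s = 96.29 min.
During one orbit Earth rotates (5777.4 / 86164) × 360° = 24.14°.
At the equator that is 24.14° × (2π·6370/360) km/° = 24.14 × 111.2 = 2684 km.

2680 km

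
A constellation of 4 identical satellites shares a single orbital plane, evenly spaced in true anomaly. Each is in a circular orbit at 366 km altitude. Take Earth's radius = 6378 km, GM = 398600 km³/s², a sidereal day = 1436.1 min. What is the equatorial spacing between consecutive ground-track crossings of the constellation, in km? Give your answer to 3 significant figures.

641 km

Semi-major axis a = 6378 + 366 = 6744 km. Period T = 2π√(a³/μ) = 2π√(6744³/398600) = 5511.7 s = 91.86 min.
Single-satellite node shift = (5511.7/86166) × 360° = 23.03°.
With 4 satellites evenly phased, successive equator crossings are 23.03/4 = 5.757° apart.
That is 5.757 × 111.3 = 641 km at the equator.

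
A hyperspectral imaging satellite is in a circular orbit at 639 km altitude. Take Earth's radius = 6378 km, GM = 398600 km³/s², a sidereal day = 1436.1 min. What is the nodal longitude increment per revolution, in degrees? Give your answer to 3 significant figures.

Semi-major axis a = 6378 + 639 = 7017 km. Period T = 2π√(a³/μ) = 2π√(7017³/398600) = 5849.8 s = 97.50 min.
During one orbit Earth rotates (5849.8 / 86166) × 360° = 24.44°.

24.4°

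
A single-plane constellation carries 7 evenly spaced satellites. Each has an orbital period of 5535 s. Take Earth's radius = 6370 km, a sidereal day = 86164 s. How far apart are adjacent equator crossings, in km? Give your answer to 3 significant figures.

Single-satellite node shift = (5535.0/86164) × 360° = 23.13°.
With 7 satellites evenly phased, successive equator crossings are 23.13/7 = 3.304° apart.
That is 3.304 × 111.2 = 367 km at the equator.

367 km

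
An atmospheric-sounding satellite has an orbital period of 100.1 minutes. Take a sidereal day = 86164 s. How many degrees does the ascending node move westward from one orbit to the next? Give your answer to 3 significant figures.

T = 100.1 min = 6006.0 s.
During one orbit Earth rotates (6006.0 / 86164) × 360° = 25.09°.

25.1°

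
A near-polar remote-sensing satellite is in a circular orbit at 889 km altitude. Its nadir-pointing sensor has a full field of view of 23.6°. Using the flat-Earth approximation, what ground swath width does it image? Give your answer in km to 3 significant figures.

371 km

Half-angle = 23.6°/2 = 11.8°.
Swath width ≈ 2h·tan(θ/2) = 2 × 889 × tan(11.8°) = 371.4 km.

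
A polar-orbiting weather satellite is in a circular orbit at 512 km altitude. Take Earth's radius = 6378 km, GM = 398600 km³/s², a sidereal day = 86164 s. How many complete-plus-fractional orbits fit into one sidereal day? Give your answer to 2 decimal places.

15.14

Semi-major axis a = 6378 + 512 = 6890 km. Period T = 2π√(a³/μ) = 2π√(6890³/398600) = 5691.7 s = 94.86 min.
Orbits per sidereal day = 86164 / 5691.7 = 15.139.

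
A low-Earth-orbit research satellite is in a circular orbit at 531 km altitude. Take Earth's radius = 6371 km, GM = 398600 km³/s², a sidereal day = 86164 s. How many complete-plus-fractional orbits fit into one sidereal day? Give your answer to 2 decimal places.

15.10

Semi-major axis a = 6371 + 531 = 6902 km. Period T = 2π√(a³/μ) = 2π√(6902³/398600) = 5706.6 s = 95.11 min.
Orbits per sidereal day = 86164 / 5706.6 = 15.099.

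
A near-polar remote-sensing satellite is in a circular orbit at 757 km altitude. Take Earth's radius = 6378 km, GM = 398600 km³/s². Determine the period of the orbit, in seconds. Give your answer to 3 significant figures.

Semi-major axis a = 6378 + 757 = 7135 km. Period T = 2π√(a³/μ) = 2π√(7135³/398600) = 5997.9 s = 99.97 min.

6000 seconds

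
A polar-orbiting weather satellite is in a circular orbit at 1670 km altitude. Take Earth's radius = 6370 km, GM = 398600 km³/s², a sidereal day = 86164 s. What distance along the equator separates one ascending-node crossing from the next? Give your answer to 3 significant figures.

3330 km

Semi-major axis a = 6370 + 1670 = 8040 km. Period T = 2π√(a³/μ) = 2π√(8040³/398600) = 7174.6 s = 119.58 min.
During one orbit Earth rotates (7174.6 / 86164) × 360° = 29.98°.
At the equator that is 29.98° × (2π·6370/360) km/° = 29.98 × 111.2 = 3333 km.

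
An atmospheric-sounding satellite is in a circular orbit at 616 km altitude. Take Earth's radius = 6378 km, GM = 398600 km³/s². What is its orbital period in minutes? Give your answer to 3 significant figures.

Semi-major axis a = 6378 + 616 = 6994 km. Period T = 2π√(a³/μ) = 2π√(6994³/398600) = 5821.0 s = 97.02 min.

97.0 min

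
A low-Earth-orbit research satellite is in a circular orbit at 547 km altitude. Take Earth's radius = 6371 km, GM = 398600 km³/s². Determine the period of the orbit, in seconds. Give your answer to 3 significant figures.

5730 seconds

Semi-major axis a = 6371 + 547 = 6918 km. Period T = 2π√(a³/μ) = 2π√(6918³/398600) = 5726.4 s = 95.44 min.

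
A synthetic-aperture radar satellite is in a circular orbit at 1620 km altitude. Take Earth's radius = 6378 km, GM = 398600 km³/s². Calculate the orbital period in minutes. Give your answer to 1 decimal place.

118.6 min

Semi-major axis a = 6378 + 1620 = 7998 km. Period T = 2π√(a³/μ) = 2π√(7998³/398600) = 7118.4 s = 118.64 min.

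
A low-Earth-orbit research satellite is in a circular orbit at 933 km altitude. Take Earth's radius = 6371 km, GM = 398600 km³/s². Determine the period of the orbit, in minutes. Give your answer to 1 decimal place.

Semi-major axis a = 6371 + 933 = 7304 km. Period T = 2π√(a³/μ) = 2π√(7304³/398600) = 6212.3 s = 103.54 min.

103.5 min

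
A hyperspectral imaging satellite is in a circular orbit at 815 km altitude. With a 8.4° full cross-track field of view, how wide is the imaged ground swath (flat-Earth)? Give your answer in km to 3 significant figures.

120 km

Half-angle = 8.4°/2 = 4.2°.
Swath width ≈ 2h·tan(θ/2) = 2 × 815 × tan(4.2°) = 119.7 km.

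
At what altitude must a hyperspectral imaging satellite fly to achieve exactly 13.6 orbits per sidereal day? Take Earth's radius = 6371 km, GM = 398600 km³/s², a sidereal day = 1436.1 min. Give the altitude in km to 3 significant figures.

1030 km

Required period T = 86166 / 13.6 = 6335.7 s.
From T = 2π√(a³/μ): a = (μ T²/4π²)^(1/3) = (398600 × 6335.7² / 4π²)^(1/3) = 7400 km.
Altitude h = a − R = 7400 − 6371 = 1029 km.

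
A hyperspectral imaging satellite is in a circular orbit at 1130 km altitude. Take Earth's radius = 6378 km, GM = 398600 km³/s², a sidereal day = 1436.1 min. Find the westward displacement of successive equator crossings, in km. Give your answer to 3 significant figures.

Semi-major axis a = 6378 + 1130 = 7508 km. Period T = 2π√(a³/μ) = 2π√(7508³/398600) = 6474.4 s = 107.91 min.
During one orbit Earth rotates (6474.4 / 86166) × 360° = 27.05°.
At the equator that is 27.05° × (2π·6378/360) km/° = 27.05 × 111.3 = 3011 km.

3010 km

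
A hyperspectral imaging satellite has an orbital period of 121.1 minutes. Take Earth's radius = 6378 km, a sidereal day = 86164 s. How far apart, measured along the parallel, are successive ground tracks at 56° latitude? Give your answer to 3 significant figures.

T = 121.1 min = 7266.0 s.
Node shift per orbit = (7266.0/86164) × 360° = 30.36°.
Equatorial spacing = 30.36 × 111.3 km/° = 3379 km.
At 56° latitude, spacing = 3379 × cos(56°) = 1890 km.

1890 km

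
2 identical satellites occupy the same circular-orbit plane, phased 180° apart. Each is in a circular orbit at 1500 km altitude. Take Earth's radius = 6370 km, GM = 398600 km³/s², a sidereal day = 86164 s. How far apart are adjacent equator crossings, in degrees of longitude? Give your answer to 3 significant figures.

Semi-major axis a = 6370 + 1500 = 7870 km. Period T = 2π√(a³/μ) = 2π√(7870³/398600) = 6948.2 s = 115.80 min.
Single-satellite node shift = (6948.2/86164) × 360° = 29.03°.
With 2 satellites evenly phased, successive equator crossings are 29.03/2 = 14.515° apart.

14.5°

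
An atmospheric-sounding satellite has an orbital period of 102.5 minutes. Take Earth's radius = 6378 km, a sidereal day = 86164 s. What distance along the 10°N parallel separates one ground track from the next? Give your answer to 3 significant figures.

T = 102.5 min = 6150.0 s.
Node shift per orbit = (6150.0/86164) × 360° = 25.70°.
Equatorial spacing = 25.70 × 111.3 km/° = 2860 km.
At 10° latitude, spacing = 2860 × cos(10°) = 2817 km.

2820 km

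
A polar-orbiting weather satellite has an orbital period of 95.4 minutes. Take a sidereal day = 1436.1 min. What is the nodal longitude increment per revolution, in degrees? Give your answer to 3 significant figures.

23.9°

T = 95.4 min = 5724.0 s.
During one orbit Earth rotates (5724.0 / 86166) × 360° = 23.91°.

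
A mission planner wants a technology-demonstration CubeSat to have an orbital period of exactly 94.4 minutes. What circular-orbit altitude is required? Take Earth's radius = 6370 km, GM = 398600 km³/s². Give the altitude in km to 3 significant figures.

T = 94.4 min = 5664.0 s.
From T = 2π√(a³/μ): a = (μ T²/4π²)^(1/3) = (398600 × 5664.0² / 4π²)^(1/3) = 6868 km.
Altitude h = a − R = 6868 − 6370 = 498 km.

498 km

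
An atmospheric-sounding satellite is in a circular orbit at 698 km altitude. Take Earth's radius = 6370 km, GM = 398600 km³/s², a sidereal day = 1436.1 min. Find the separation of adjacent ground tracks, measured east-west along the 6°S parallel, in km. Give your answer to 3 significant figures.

2730 km

Semi-major axis a = 6370 + 698 = 7068 km. Period T = 2π√(a³/μ) = 2π√(7068³/398600) = 5913.7 s = 98.56 min.
Node shift per orbit = (5913.7/86166) × 360° = 24.71°.
Equatorial spacing = 24.71 × 111.2 km/° = 2747 km.
At 6° latitude, spacing = 2747 × cos(6°) = 2732 km.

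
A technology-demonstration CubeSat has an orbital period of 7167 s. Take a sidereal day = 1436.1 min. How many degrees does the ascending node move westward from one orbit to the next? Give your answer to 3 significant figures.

29.9°

During one orbit Earth rotates (7167.0 / 86166) × 360° = 29.94°.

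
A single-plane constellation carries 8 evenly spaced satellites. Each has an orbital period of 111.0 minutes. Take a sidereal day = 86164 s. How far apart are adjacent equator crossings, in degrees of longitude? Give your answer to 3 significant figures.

3.48°

T = 111.0 min = 6660.0 s.
Single-satellite node shift = (6660.0/86164) × 360° = 27.83°.
With 8 satellites evenly phased, successive equator crossings are 27.83/8 = 3.478° apart.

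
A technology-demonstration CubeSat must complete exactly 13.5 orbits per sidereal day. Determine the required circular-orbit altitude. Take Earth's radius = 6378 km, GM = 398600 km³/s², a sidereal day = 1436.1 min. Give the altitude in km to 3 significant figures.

1060 km

Required period T = 86166 / 13.5 = 6382.7 s.
From T = 2π√(a³/μ): a = (μ T²/4π²)^(1/3) = (398600 × 6382.7² / 4π²)^(1/3) = 7437 km.
Altitude h = a − R = 7437 − 6378 = 1059 km.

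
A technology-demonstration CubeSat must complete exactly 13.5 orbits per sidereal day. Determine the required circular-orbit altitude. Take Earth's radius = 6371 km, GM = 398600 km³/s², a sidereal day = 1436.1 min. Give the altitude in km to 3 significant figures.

1070 km

Required period T = 86166 / 13.5 = 6382.7 s.
From T = 2π√(a³/μ): a = (μ T²/4π²)^(1/3) = (398600 × 6382.7² / 4π²)^(1/3) = 7437 km.
Altitude h = a − R = 7437 − 6371 = 1066 km.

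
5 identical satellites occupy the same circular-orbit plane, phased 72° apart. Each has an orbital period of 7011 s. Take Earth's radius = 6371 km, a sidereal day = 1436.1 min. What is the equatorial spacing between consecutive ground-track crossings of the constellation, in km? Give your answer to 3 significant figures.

Single-satellite node shift = (7011.0/86166) × 360° = 29.29°.
With 5 satellites evenly phased, successive equator crossings are 29.29/5 = 5.858° apart.
That is 5.858 × 111.2 = 651 km at the equator.

651 km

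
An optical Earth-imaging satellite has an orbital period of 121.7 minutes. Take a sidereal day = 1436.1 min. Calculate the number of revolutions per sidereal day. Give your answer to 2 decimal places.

11.80

T = 121.7 min = 7302.0 s.
Orbits per sidereal day = 86166 / 7302.0 = 11.800.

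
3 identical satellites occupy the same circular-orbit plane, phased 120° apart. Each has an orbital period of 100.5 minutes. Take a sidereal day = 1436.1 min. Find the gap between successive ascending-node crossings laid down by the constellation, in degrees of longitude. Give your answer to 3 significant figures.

T = 100.5 min = 6030.0 s.
Single-satellite node shift = (6030.0/86166) × 360° = 25.19°.
With 3 satellites evenly phased, successive equator crossings are 25.19/3 = 8.398° apart.

8.40°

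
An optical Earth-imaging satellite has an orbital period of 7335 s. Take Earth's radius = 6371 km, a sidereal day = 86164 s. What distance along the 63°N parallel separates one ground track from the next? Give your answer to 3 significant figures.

Node shift per orbit = (7335.0/86164) × 360° = 30.65°.
Equatorial spacing = 30.65 × 111.2 km/° = 3408 km.
At 63° latitude, spacing = 3408 × cos(63°) = 1547 km.

1550 km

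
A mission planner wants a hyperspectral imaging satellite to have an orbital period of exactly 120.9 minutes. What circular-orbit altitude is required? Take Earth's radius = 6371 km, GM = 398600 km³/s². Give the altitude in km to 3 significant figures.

T = 120.9 min = 7254.0 s.
From T = 2π√(a³/μ): a = (μ T²/4π²)^(1/3) = (398600 × 7254.0² / 4π²)^(1/3) = 8099 km.
Altitude h = a − R = 8099 − 6371 = 1728 km.

1730 km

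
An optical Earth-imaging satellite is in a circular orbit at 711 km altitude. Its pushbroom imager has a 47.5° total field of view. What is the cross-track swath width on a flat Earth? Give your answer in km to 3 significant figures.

626 km

Half-angle = 47.5°/2 = 23.75°.
Swath width ≈ 2h·tan(θ/2) = 2 × 711 × tan(23.75°) = 625.7 km.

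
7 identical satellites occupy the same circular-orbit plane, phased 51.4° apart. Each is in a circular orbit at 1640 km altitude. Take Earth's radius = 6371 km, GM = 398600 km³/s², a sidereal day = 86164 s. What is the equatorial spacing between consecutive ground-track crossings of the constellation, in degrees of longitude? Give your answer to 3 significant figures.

Semi-major axis a = 6371 + 1640 = 8011 km. Period T = 2π√(a³/μ) = 2π√(8011³/398600) = 7135.8 s = 118.93 min.
Single-satellite node shift = (7135.8/86164) × 360° = 29.81°.
With 7 satellites evenly phased, successive equator crossings are 29.81/7 = 4.259° apart.

4.26°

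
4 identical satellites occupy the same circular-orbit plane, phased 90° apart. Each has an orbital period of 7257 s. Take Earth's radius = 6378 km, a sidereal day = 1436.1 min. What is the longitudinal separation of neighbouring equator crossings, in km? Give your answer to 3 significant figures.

844 km

Single-satellite node shift = (7257.0/86166) × 360° = 30.32°.
With 4 satellites evenly phased, successive equator crossings are 30.32/4 = 7.580° apart.
That is 7.580 × 111.3 = 844 km at the equator.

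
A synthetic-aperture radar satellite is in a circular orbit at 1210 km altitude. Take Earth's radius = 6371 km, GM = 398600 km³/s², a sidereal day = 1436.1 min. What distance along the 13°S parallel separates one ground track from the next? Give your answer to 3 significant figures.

2970 km

Semi-major axis a = 6371 + 1210 = 7581 km. Period T = 2π√(a³/μ) = 2π√(7581³/398600) = 6569.0 s = 109.48 min.
Node shift per orbit = (6569.0/86166) × 360° = 27.45°.
Equatorial spacing = 27.45 × 111.2 km/° = 3052 km.
At 13° latitude, spacing = 3052 × cos(13°) = 2974 km.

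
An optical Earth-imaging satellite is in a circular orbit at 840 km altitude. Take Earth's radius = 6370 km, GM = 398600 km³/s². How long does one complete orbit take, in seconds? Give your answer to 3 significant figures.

6090 seconds

Semi-major axis a = 6370 + 840 = 7210 km. Period T = 2π√(a³/μ) = 2π√(7210³/398600) = 6092.8 s = 101.55 min.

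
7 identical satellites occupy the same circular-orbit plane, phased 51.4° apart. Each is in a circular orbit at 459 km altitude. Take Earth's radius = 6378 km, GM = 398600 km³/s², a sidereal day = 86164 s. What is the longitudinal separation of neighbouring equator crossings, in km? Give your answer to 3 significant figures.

Semi-major axis a = 6378 + 459 = 6837 km. Period T = 2π√(a³/μ) = 2π√(6837³/398600) = 5626.1 s = 93.77 min.
Single-satellite node shift = (5626.1/86164) × 360° = 23.51°.
With 7 satellites evenly phased, successive equator crossings are 23.51/7 = 3.358° apart.
That is 3.358 × 111.3 = 374 km at the equator.

374 km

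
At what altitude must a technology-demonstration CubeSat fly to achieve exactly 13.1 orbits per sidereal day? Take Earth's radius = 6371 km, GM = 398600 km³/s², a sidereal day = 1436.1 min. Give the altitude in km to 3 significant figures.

Required period T = 86166 / 13.1 = 6577.6 s.
From T = 2π√(a³/μ): a = (μ T²/4π²)^(1/3) = (398600 × 6577.6² / 4π²)^(1/3) = 7588 km.
Altitude h = a − R = 7588 − 6371 = 1217 km.

1220 km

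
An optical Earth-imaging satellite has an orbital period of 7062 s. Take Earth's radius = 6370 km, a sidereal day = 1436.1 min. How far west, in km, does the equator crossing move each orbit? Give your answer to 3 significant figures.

During one orbit Earth rotates (7062.0 / 86166) × 360° = 29.50°.
At the equator that is 29.50° × (2π·6370/360) km/° = 29.50 × 111.2 = 3280 km.

3280 km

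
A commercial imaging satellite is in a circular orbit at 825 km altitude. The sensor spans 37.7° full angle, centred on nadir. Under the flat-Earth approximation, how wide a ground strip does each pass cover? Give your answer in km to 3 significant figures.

Half-angle = 37.7°/2 = 18.85°.
Swath width ≈ 2h·tan(θ/2) = 2 × 825 × tan(18.85°) = 563.3 km.

563 km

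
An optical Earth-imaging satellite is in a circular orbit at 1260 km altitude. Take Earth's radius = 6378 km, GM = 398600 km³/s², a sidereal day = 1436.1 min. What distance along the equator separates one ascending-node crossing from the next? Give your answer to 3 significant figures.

Semi-major axis a = 6378 + 1260 = 7638 km. Period T = 2π√(a³/μ) = 2π√(7638³/398600) = 6643.3 s = 110.72 min.
During one orbit Earth rotates (6643.3 / 86166) × 360° = 27.76°.
At the equator that is 27.76° × (2π·6378/360) km/° = 27.76 × 111.3 = 3090 km.

3090 km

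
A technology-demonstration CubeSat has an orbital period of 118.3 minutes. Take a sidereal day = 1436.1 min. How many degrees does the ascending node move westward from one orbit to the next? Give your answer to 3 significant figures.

T = 118.3 min = 7098.0 s.
During one orbit Earth rotates (7098.0 / 86166) × 360° = 29.66°.

29.7°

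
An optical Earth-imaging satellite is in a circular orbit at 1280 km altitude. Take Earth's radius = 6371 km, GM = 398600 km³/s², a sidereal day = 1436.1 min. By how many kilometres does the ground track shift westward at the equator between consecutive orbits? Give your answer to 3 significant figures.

3090 km

Semi-major axis a = 6371 + 1280 = 7651 km. Period T = 2π√(a³/μ) = 2π√(7651³/398600) = 6660.2 s = 111.00 min.
During one orbit Earth rotates (6660.2 / 86166) × 360° = 27.83°.
At the equator that is 27.83° × (2π·6371/360) km/° = 27.83 × 111.2 = 3094 km.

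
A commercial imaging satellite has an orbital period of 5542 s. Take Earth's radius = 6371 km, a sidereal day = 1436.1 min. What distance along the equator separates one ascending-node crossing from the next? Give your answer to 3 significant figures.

2570 km

During one orbit Earth rotates (5542.0 / 86166) × 360° = 23.15°.
At the equator that is 23.15° × (2π·6371/360) km/° = 23.15 × 111.2 = 2575 km.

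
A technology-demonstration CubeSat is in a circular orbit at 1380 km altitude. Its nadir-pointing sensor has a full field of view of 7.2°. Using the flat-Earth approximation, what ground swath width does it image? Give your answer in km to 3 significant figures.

174 km

Half-angle = 7.2°/2 = 3.6°.
Swath width ≈ 2h·tan(θ/2) = 2 × 1380 × tan(3.6°) = 173.6 km.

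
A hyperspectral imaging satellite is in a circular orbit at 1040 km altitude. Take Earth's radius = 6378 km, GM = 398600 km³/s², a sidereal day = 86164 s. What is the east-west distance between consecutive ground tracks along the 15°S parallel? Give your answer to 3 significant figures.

Semi-major axis a = 6378 + 1040 = 7418 km. Period T = 2π√(a³/μ) = 2π√(7418³/398600) = 6358.3 s = 105.97 min.
Node shift per orbit = (6358.3/86164) × 360° = 26.57°.
Equatorial spacing = 26.57 × 111.3 km/° = 2957 km.
At 15° latitude, spacing = 2957 × cos(15°) = 2856 km.

2860 km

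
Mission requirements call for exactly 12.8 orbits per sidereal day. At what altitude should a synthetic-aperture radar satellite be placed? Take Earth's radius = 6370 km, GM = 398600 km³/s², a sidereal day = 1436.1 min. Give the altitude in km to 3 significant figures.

Required period T = 86166 / 12.8 = 6731.7 s.
From T = 2π√(a³/μ): a = (μ T²/4π²)^(1/3) = (398600 × 6731.7² / 4π²)^(1/3) = 7706 km.
Altitude h = a − R = 7706 − 6370 = 1336 km.

1340 km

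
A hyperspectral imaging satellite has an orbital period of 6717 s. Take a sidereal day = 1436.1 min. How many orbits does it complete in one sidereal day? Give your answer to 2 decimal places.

12.83

Orbits per sidereal day = 86166 / 6717.0 = 12.828.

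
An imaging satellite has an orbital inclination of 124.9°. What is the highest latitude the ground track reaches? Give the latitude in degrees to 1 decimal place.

55.1°

Retrograde orbit: the ground track reaches ±(180° − i) = ±(180 − 124.9) = ±55.1°.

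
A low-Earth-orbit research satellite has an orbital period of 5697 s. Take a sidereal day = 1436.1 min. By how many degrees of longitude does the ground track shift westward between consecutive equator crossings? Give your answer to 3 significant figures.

23.8°

During one orbit Earth rotates (5697.0 / 86166) × 360° = 23.80°.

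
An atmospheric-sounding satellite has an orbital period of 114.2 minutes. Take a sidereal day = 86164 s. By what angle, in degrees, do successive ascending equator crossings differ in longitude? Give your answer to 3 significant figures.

T = 114.2 min = 6852.0 s.
During one orbit Earth rotates (6852.0 / 86164) × 360° = 28.63°.

28.6°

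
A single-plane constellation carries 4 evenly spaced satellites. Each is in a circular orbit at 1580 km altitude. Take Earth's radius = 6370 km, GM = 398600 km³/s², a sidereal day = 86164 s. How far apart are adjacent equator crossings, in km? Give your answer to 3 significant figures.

Semi-major axis a = 6370 + 1580 = 7950 km. Period T = 2π√(a³/μ) = 2π√(7950³/398600) = 7054.4 s = 117.57 min.
Single-satellite node shift = (7054.4/86164) × 360° = 29.47°.
With 4 satellites evenly phased, successive equator crossings are 29.47/4 = 7.368° apart.
That is 7.368 × 111.2 = 819 km at the equator.

819 km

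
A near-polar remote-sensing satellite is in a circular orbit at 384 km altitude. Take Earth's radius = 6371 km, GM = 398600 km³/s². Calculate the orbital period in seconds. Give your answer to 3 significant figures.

Semi-major axis a = 6371 + 384 = 6755 km. Period T = 2π√(a³/μ) = 2π√(6755³/398600) = 5525.2 s = 92.09 min.

5530 seconds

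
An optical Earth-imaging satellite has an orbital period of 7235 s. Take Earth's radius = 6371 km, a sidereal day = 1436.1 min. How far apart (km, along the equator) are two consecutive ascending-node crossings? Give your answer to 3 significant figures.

During one orbit Earth rotates (7235.0 / 86166) × 360° = 30.23°.
At the equator that is 30.23° × (2π·6371/360) km/° = 30.23 × 111.2 = 3361 km.

3360 km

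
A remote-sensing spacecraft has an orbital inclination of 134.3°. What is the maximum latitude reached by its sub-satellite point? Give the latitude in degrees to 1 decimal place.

Retrograde orbit: the ground track reaches ±(180° − i) = ±(180 − 134.3) = ±45.7°.

45.7°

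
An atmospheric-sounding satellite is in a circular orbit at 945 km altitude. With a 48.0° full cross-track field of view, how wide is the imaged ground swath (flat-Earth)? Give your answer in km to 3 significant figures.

841 km

Half-angle = 48.0°/2 = 24°.
Swath width ≈ 2h·tan(θ/2) = 2 × 945 × tan(24°) = 841.5 km.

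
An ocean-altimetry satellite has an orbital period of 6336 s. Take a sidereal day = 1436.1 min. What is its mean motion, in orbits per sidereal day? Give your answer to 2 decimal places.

Orbits per sidereal day = 86166 / 6336.0 = 13.599.

13.60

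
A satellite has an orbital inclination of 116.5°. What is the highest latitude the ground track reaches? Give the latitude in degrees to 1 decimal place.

63.5°

Retrograde orbit: the ground track reaches ±(180° − i) = ±(180 − 116.5) = ±63.5°.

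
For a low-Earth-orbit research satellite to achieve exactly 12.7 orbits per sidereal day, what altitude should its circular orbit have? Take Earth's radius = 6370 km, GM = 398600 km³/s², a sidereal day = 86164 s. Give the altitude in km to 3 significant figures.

1380 km

Required period T = 86164 / 12.7 = 6784.6 s.
From T = 2π√(a³/μ): a = (μ T²/4π²)^(1/3) = (398600 × 6784.6² / 4π²)^(1/3) = 7746 km.
Altitude h = a − R = 7746 − 6370 = 1376 km.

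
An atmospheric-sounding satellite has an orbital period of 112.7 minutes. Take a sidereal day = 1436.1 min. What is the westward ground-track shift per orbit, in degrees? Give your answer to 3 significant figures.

28.3°

T = 112.7 min = 6762.0 s.
During one orbit Earth rotates (6762.0 / 86166) × 360° = 28.25°.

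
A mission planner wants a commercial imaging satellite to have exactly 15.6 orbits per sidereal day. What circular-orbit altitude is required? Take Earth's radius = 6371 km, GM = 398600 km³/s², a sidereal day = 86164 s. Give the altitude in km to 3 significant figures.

382 km

Required period T = 86164 / 15.6 = 5523.3 s.
From T = 2π√(a³/μ): a = (μ T²/4π²)^(1/3) = (398600 × 5523.3² / 4π²)^(1/3) = 6753 km.
Altitude h = a − R = 6753 − 6371 = 382 km.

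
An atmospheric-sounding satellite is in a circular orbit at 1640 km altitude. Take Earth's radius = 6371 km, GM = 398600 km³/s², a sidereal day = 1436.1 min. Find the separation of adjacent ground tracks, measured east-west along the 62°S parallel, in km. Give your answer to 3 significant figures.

1560 km

Semi-major axis a = 6371 + 1640 = 8011 km. Period T = 2π√(a³/μ) = 2π√(8011³/398600) = 7135.8 s = 118.93 min.
Node shift per orbit = (7135.8/86166) × 360° = 29.81°.
Equatorial spacing = 29.81 × 111.2 km/° = 3315 km.
At 62° latitude, spacing = 3315 × cos(62°) = 1556 km.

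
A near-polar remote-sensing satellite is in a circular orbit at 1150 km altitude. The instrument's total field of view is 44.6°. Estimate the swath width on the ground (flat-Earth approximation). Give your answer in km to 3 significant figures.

943 km

Half-angle = 44.6°/2 = 22.3°.
Swath width ≈ 2h·tan(θ/2) = 2 × 1150 × tan(22.3°) = 943.3 km.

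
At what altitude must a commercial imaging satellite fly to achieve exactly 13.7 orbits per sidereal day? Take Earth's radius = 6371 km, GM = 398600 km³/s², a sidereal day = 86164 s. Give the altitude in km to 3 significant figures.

993 km

Required period T = 86164 / 13.7 = 6289.3 s.
From T = 2π√(a³/μ): a = (μ T²/4π²)^(1/3) = (398600 × 6289.3² / 4π²)^(1/3) = 7364 km.
Altitude h = a − R = 7364 − 6371 = 993 km.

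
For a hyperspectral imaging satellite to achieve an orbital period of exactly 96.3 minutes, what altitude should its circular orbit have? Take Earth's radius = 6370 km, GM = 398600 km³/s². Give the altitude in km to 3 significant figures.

T = 96.3 min = 5778.0 s.
From T = 2π√(a³/μ): a = (μ T²/4π²)^(1/3) = (398600 × 5778.0² / 4π²)^(1/3) = 6959 km.
Altitude h = a − R = 6959 − 6370 = 589 km.

589 km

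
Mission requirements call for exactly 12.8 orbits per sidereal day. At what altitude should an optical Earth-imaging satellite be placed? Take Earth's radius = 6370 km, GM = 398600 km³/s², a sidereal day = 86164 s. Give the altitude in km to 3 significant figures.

Required period T = 86164 / 12.8 = 6731.6 s.
From T = 2π√(a³/μ): a = (μ T²/4π²)^(1/3) = (398600 × 6731.6² / 4π²)^(1/3) = 7706 km.
Altitude h = a − R = 7706 − 6370 = 1336 km.

1340 km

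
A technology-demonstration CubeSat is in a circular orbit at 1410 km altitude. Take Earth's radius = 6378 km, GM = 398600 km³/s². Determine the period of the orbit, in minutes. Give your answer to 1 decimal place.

Semi-major axis a = 6378 + 1410 = 7788 km. Period T = 2π√(a³/μ) = 2π√(7788³/398600) = 6839.9 s = 114.00 min.

114.0 min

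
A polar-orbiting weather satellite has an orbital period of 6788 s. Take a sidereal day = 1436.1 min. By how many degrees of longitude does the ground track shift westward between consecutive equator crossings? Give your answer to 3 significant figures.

During one orbit Earth rotates (6788.0 / 86166) × 360° = 28.36°.

28.4°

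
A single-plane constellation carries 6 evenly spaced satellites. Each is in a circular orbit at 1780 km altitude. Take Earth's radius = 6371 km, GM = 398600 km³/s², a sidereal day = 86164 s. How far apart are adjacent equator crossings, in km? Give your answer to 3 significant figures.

Semi-major axis a = 6371 + 1780 = 8151 km. Period T = 2π√(a³/μ) = 2π√(8151³/398600) = 7323.6 s = 122.06 min.
Single-satellite node shift = (7323.6/86164) × 360° = 30.60°.
With 6 satellites evenly phased, successive equator crossings are 30.60/6 = 5.100° apart.
That is 5.100 × 111.2 = 567 km at the equator.

567 km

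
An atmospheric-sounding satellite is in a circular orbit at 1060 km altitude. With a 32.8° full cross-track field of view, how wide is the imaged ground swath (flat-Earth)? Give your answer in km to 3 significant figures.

624 km

Half-angle = 32.8°/2 = 16.4°.
Swath width ≈ 2h·tan(θ/2) = 2 × 1060 × tan(16.4°) = 623.9 km.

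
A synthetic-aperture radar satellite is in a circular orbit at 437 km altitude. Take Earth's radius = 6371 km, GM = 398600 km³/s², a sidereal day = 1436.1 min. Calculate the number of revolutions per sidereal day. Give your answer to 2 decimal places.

Semi-major axis a = 6371 + 437 = 6808 km. Period T = 2π√(a³/μ) = 2π√(6808³/398600) = 5590.4 s = 93.17 min.
Orbits per sidereal day = 86166 / 5590.4 = 15.413.

15.41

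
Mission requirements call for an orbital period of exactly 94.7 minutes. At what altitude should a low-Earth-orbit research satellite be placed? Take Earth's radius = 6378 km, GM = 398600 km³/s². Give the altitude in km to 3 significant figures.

504 km

T = 94.7 min = 5682.0 s.
From T = 2π√(a³/μ): a = (μ T²/4π²)^(1/3) = (398600 × 5682.0² / 4π²)^(1/3) = 6882 km.
Altitude h = a − R = 6882 − 6378 = 504 km.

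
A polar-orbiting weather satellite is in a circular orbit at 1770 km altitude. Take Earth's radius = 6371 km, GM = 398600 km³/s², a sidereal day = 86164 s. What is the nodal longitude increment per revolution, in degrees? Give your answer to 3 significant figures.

Semi-major axis a = 6371 + 1770 = 8141 km. Period T = 2π√(a³/μ) = 2π√(8141³/398600) = 7310.2 s = 121.84 min.
During one orbit Earth rotates (7310.2 / 86164) × 360° = 30.54°.

30.5°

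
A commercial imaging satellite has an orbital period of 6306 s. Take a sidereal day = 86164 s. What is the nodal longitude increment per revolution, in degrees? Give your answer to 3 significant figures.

During one orbit Earth rotates (6306.0 / 86164) × 360° = 26.35°.

26.3°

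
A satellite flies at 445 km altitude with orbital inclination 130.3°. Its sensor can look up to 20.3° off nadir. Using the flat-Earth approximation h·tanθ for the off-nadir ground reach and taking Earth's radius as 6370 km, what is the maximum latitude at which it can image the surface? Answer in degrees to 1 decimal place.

Retrograde orbit: the ground track reaches ±(180° − i) = ±(180 − 130.3) = ±49.7°.
Sensor half-swath on the ground ≈ 445·tan(20.3°) = 165 km = 1.48° of latitude.
Maximum observable latitude ≈ 49.7 + 1.48 = 51.2°.

51.2°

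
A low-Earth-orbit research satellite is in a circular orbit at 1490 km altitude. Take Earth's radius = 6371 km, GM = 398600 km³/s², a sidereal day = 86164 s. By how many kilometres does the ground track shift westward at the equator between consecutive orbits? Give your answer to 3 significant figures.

3220 km

Semi-major axis a = 6371 + 1490 = 7861 km. Period T = 2π√(a³/μ) = 2π√(7861³/398600) = 6936.3 s = 115.61 min.
During one orbit Earth rotates (6936.3 / 86164) × 360° = 28.98°.
At the equator that is 28.98° × (2π·6371/360) km/° = 28.98 × 111.2 = 3222 km.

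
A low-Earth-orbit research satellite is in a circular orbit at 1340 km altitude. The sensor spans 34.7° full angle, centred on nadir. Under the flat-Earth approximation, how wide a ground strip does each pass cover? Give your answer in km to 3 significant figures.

837 km

Half-angle = 34.7°/2 = 17.35°.
Swath width ≈ 2h·tan(θ/2) = 2 × 1340 × tan(17.35°) = 837.3 km.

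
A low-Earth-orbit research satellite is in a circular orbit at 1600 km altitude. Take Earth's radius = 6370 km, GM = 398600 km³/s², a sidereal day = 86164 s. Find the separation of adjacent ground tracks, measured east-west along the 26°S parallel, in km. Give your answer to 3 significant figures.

2960 km

Semi-major axis a = 6370 + 1600 = 7970 km. Period T = 2π√(a³/μ) = 2π√(7970³/398600) = 7081.1 s = 118.02 min.
Node shift per orbit = (7081.1/86164) × 360° = 29.59°.
Equatorial spacing = 29.59 × 111.2 km/° = 3289 km.
At 26° latitude, spacing = 3289 × cos(26°) = 2956 km.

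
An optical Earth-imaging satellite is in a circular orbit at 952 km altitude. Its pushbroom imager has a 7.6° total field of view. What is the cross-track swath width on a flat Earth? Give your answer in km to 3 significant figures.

126 km

Half-angle = 7.6°/2 = 3.8°.
Swath width ≈ 2h·tan(θ/2) = 2 × 952 × tan(3.8°) = 126.5 km.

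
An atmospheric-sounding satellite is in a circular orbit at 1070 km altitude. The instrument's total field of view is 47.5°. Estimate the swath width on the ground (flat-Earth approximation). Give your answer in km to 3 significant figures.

Half-angle = 47.5°/2 = 23.75°.
Swath width ≈ 2h·tan(θ/2) = 2 × 1070 × tan(23.75°) = 941.6 km.

942 km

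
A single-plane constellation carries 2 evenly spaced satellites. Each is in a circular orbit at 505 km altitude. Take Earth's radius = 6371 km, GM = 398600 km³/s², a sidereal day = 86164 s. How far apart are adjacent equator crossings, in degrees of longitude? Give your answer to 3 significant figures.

11.9°

Semi-major axis a = 6371 + 505 = 6876 km. Period T = 2π√(a³/μ) = 2π√(6876³/398600) = 5674.3 s = 94.57 min.
Single-satellite node shift = (5674.3/86164) × 360° = 23.71°.
With 2 satellites evenly phased, successive equator crossings are 23.71/2 = 11.854° apart.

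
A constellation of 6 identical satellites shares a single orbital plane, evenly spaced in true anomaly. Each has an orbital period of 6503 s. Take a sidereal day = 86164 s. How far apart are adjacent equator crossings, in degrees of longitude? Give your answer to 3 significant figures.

4.53°

Single-satellite node shift = (6503.0/86164) × 360° = 27.17°.
With 6 satellites evenly phased, successive equator crossings are 27.17/6 = 4.528° apart.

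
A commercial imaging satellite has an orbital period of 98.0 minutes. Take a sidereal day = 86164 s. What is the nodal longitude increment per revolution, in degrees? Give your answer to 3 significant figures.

24.6°

T = 98.0 min = 5880.0 s.
During one orbit Earth rotates (5880.0 / 86164) × 360° = 24.57°.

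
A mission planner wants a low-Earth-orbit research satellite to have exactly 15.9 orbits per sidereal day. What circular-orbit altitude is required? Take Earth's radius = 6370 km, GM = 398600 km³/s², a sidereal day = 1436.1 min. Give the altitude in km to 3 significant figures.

Required period T = 86166 / 15.9 = 5419.2 s.
From T = 2π√(a³/μ): a = (μ T²/4π²)^(1/3) = (398600 × 5419.2² / 4π²)^(1/3) = 6668 km.
Altitude h = a − R = 6668 − 6370 = 298 km.

298 km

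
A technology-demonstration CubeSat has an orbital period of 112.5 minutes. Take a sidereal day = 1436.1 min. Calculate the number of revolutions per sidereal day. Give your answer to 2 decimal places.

12.77

T = 112.5 min = 6750.0 s.
Orbits per sidereal day = 86166 / 6750.0 = 12.765.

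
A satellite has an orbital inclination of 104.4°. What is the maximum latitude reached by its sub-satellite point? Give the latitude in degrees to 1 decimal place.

Retrograde orbit: the ground track reaches ±(180° − i) = ±(180 − 104.4) = ±75.6°.

75.6°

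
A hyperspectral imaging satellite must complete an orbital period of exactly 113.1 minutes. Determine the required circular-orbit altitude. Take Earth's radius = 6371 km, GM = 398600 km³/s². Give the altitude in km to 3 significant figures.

T = 113.1 min = 6786.0 s.
From T = 2π√(a³/μ): a = (μ T²/4π²)^(1/3) = (398600 × 6786.0² / 4π²)^(1/3) = 7747 km.
Altitude h = a − R = 7747 − 6371 = 1376 km.

1380 km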